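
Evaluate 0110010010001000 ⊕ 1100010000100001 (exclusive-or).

XOR: 1 when bits differ
  0110010010001000
^ 1100010000100001
------------------
  1010000010101001
Decimal: 25736 ^ 50209 = 41129



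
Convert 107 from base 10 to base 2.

Using repeated division by 2:
107 ÷ 2 = 53 remainder 1
53 ÷ 2 = 26 remainder 1
26 ÷ 2 = 13 remainder 0
13 ÷ 2 = 6 remainder 1
6 ÷ 2 = 3 remainder 0
3 ÷ 2 = 1 remainder 1
1 ÷ 2 = 0 remainder 1
Reading remainders bottom to top: 1101011



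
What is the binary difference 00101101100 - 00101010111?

Method 1 - Direct subtraction (column by column from the right: bit − bit − borrow-in; if negative, add 2 and borrow 1 from the next column):
borrow: 00000101110
        00101101100
-       00101010111
-------------------
        00000010101

Method 2 - Add two's complement:
Two's complement of 00101010111: invert → 11010101000, add 1 → 11010101001
  00101101100
+ 11010101001
-------------
 100000010101  (end carry out of the top bit = 1)
Discarding the end carry: 00000010101
Decimal check:
  00101101100 = 256 + 64 + 32 + 8 + 4 = 364
  00101010111 = 256 + 64 + 16 + 4 + 2 + 1 = 343
  364 - 343 = 21, and 00000010101 = 16 + 4 + 1 = 21 ✓



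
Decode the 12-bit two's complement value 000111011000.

Binary: 000111011000
Sign bit: 0 (non-negative)
Read directly as an unsigned value:
000111011000 = 256 + 128 + 64 + 16 + 8 = 472
Value: 472



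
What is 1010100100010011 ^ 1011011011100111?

XOR: 1 when bits differ
  1010100100010011
^ 1011011011100111
------------------
  0001111111110100
Decimal: 43283 ^ 46823 = 8180



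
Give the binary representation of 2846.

Using repeated division by 2:
2846 ÷ 2 = 1423 remainder 0
1423 ÷ 2 = 711 remainder 1
711 ÷ 2 = 355 remainder 1
355 ÷ 2 = 177 remainder 1
177 ÷ 2 = 88 remainder 1
88 ÷ 2 = 44 remainder 0
44 ÷ 2 = 22 remainder 0
22 ÷ 2 = 11 remainder 0
11 ÷ 2 = 5 remainder 1
5 ÷ 2 = 2 remainder 1
2 ÷ 2 = 1 remainder 0
1 ÷ 2 = 0 remainder 1
Reading remainders bottom to top: 101100011110



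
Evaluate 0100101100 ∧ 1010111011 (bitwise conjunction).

AND: 1 only when both bits are 1
  0100101100
& 1010111011
------------
  0000101000
Decimal: 300 & 699 = 40



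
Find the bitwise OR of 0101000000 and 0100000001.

OR: 1 when either bit is 1
  0101000000
| 0100000001
------------
  0101000001
Decimal: 320 | 257 = 321



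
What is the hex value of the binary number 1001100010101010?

Group into 4-bit nibbles from right:
  1001 = 9
  1000 = 8
  1010 = A
  1010 = A
Result: 98AA



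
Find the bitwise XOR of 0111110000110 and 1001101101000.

XOR: 1 when bits differ
  0111110000110
^ 1001101101000
---------------
  1110011101110
Decimal: 3974 ^ 4968 = 7406



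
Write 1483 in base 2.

Using repeated division by 2:
1483 ÷ 2 = 741 remainder 1
741 ÷ 2 = 370 remainder 1
370 ÷ 2 = 185 remainder 0
185 ÷ 2 = 92 remainder 1
92 ÷ 2 = 46 remainder 0
46 ÷ 2 = 23 remainder 0
23 ÷ 2 = 11 remainder 1
11 ÷ 2 = 5 remainder 1
5 ÷ 2 = 2 remainder 1
2 ÷ 2 = 1 remainder 0
1 ÷ 2 = 0 remainder 1
Reading remainders bottom to top: 10111001011



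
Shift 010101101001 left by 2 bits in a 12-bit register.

Original: 010101101001 (decimal 1385)
Shift left by 2 positions
Append 2 zeros on the right and drop the 2 high bits that overflow the 12-bit width
Result: 010110100100 (decimal 1444)
Equivalent: 1385 << 2 = 1385 × 2^2 = 5540, truncated to 12 bits = 1444



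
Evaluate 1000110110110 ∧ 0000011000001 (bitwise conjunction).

AND: 1 only when both bits are 1
  1000110110110
& 0000011000001
---------------
  0000010000000
Decimal: 4534 & 193 = 128



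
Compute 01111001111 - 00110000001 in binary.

Method 1 - Direct subtraction (column by column from the right: bit − bit − borrow-in; if negative, add 2 and borrow 1 from the next column):
borrow: 00000000000
        01111001111
-       00110000001
-------------------
        01001001110

Method 2 - Add two's complement:
Two's complement of 00110000001: invert → 11001111110, add 1 → 11001111111
  01111001111
+ 11001111111
-------------
 101001001110  (end carry out of the top bit = 1)
Discarding the end carry: 01001001110
Decimal check:
  01111001111 = 512 + 256 + 128 + 64 + 8 + 4 + 2 + 1 = 975
  00110000001 = 256 + 128 + 1 = 385
  975 - 385 = 590, and 01001001110 = 512 + 64 + 8 + 4 + 2 = 590 ✓



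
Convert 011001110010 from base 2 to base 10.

Sum of powers of 2 for each 1-bit:
2^1 + 2^4 + 2^5 + 2^6 + 2^9 + 2^10
= 2 + 16 + 32 + 64 + 512 + 1024
= 1650



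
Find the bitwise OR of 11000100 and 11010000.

OR: 1 when either bit is 1
  11000100
| 11010000
----------
  11010100
Decimal: 196 | 208 = 212



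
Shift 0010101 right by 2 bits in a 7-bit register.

Original: 0010101 (decimal 21)
Shift right by 2 positions
Drop the 2 low bits; fill with zeros on the left
Result: 0000101 (decimal 5)
Equivalent: 21 >> 2 = 21 ÷ 2^2 = 5



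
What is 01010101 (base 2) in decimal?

Sum of powers of 2 for each 1-bit:
2^0 + 2^2 + 2^4 + 2^6
= 1 + 4 + 16 + 64
= 85



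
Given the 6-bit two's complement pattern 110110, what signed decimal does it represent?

Binary: 110110
Sign bit: 1 (negative)
Invert: 001001
Add 1:  001010
Magnitude: 001010 = 8 + 2 = 10
Value: -10



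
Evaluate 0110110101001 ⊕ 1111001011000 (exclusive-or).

XOR: 1 when bits differ
  0110110101001
^ 1111001011000
---------------
  1001111110001
Decimal: 3497 ^ 7768 = 5105



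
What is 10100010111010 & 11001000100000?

AND: 1 only when both bits are 1
  10100010111010
& 11001000100000
----------------
  10000000100000
Decimal: 10426 & 12832 = 8224



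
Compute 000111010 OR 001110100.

OR: 1 when either bit is 1
  000111010
| 001110100
-----------
  001111110
Decimal: 58 | 116 = 126



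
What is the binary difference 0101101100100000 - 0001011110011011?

Method 1 - Direct subtraction (column by column from the right: bit − bit − borrow-in; if negative, add 2 and borrow 1 from the next column):
borrow: 0000111100111110
        0101101100100000
-       0001011110011011
------------------------
        0100001110000101

Method 2 - Add two's complement:
Two's complement of 0001011110011011: invert → 1110100001100100, add 1 → 1110100001100101
  0101101100100000
+ 1110100001100101
------------------
 10100001110000101  (end carry out of the top bit = 1)
Discarding the end carry: 0100001110000101
Decimal check:
  0101101100100000 = 16384 + 4096 + 2048 + 512 + 256 + 32 = 23328
  0001011110011011 = 4096 + 1024 + 512 + 256 + 128 + 16 + 8 + 2 + 1 = 6043
  23328 - 6043 = 17285, and 0100001110000101 = 16384 + 512 + 256 + 128 + 4 + 1 = 17285 ✓



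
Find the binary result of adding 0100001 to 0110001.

Add column by column from the right: bit + bit + carry-in; write the sum mod 2, carry 1 when the sum is 2 or 3.
carry:  1000010
        0100001
+       0110001
---------------
       01010010
(the carry out of the leftmost column, 0, becomes the leading bit)
Decimal check:
  0100001 = 32 + 1 = 33
  0110001 = 32 + 16 + 1 = 49
  33 + 49 = 82, and 01010010 = 64 + 16 + 2 = 82 ✓



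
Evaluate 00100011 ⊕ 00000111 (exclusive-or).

XOR: 1 when bits differ
  00100011
^ 00000111
----------
  00100100
Decimal: 35 ^ 7 = 36



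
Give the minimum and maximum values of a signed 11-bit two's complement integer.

For 11-bit two's complement:
Minimum: -2^10 = -1024
Maximum: 2^10 - 1 = 1023



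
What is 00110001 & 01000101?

AND: 1 only when both bits are 1
  00110001
& 01000101
----------
  00000001
Decimal: 49 & 69 = 1



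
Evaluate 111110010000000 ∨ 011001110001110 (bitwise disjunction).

OR: 1 when either bit is 1
  111110010000000
| 011001110001110
-----------------
  111111110001110
Decimal: 31872 | 13198 = 32654



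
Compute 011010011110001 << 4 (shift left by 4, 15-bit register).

Original: 011010011110001 (decimal 13553)
Shift left by 4 positions
Append 4 zeros on the right and drop the 4 high bits that overflow the 15-bit width
Result: 100111100010000 (decimal 20240)
Equivalent: 13553 << 4 = 13553 × 2^4 = 216848, truncated to 15 bits = 20240



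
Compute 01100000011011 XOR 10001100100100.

XOR: 1 when bits differ
  01100000011011
^ 10001100100100
----------------
  11101100111111
Decimal: 6171 ^ 8996 = 15167



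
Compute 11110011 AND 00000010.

AND: 1 only when both bits are 1
  11110011
& 00000010
----------
  00000010
Decimal: 243 & 2 = 2



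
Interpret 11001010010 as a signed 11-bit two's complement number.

Binary: 11001010010
Sign bit: 1 (negative)
Invert: 00110101101
Add 1:  00110101110
Magnitude: 00110101110 = 256 + 128 + 32 + 8 + 4 + 2 = 430
Value: -430



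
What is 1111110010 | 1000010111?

OR: 1 when either bit is 1
  1111110010
| 1000010111
------------
  1111110111
Decimal: 1010 | 535 = 1015



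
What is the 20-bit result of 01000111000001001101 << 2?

Original: 01000111000001001101 (decimal 290893)
Shift left by 2 positions
Append 2 zeros on the right and drop the 2 high bits that overflow the 20-bit width
Result: 00011100000100110100 (decimal 114996)
Equivalent: 290893 << 2 = 290893 × 2^2 = 1163572, truncated to 20 bits = 114996



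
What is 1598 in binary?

Using repeated division by 2:
1598 ÷ 2 = 799 remainder 0
799 ÷ 2 = 399 remainder 1
399 ÷ 2 = 199 remainder 1
199 ÷ 2 = 99 remainder 1
99 ÷ 2 = 49 remainder 1
49 ÷ 2 = 24 remainder 1
24 ÷ 2 = 12 remainder 0
12 ÷ 2 = 6 remainder 0
6 ÷ 2 = 3 remainder 0
3 ÷ 2 = 1 remainder 1
1 ÷ 2 = 0 remainder 1
Reading remainders bottom to top: 11000111110



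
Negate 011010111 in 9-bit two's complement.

Original: 011010111
Step 1 - Invert all bits: 100101000
Step 2 - Add 1: 100101001
Verification: 011010111 + 100101001 = 1000000000; discarding the end carry (carry out of the top bit) leaves the 9-bit value 000000000, as required for x + (-x)



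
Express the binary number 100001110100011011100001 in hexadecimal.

Group into 4-bit nibbles from right:
  1000 = 8
  0111 = 7
  0100 = 4
  0110 = 6
  1110 = E
  0001 = 1
Result: 8746E1



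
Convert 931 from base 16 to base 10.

Expand by place value (powers of 16):
931 = 9 × 16^2 + 3 × 16^1 + 1 × 16^0
= 9 × 256 + 3 × 16 + 1 × 1
= 2304 + 48 + 1
= 2353



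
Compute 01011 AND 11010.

AND: 1 only when both bits are 1
  01011
& 11010
-------
  01010
Decimal: 11 & 26 = 10



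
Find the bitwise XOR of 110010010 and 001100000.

XOR: 1 when bits differ
  110010010
^ 001100000
-----------
  111110010
Decimal: 402 ^ 96 = 498



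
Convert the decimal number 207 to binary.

Using repeated division by 2:
207 ÷ 2 = 103 remainder 1
103 ÷ 2 = 51 remainder 1
51 ÷ 2 = 25 remainder 1
25 ÷ 2 = 12 remainder 1
12 ÷ 2 = 6 remainder 0
6 ÷ 2 = 3 remainder 0
3 ÷ 2 = 1 remainder 1
1 ÷ 2 = 0 remainder 1
Reading remainders bottom to top: 11001111



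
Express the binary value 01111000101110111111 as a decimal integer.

Sum of powers of 2 for each 1-bit:
2^0 + 2^1 + 2^2 + 2^3 + 2^4 + 2^5 + 2^7 + 2^8 + 2^9 + 2^11 + 2^15 + 2^16 + 2^17 + 2^18
= 1 + 2 + 4 + 8 + 16 + 32 + 128 + 256 + 512 + 2048 + 32768 + 65536 + 131072 + 262144
= 494527



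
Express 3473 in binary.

Using repeated division by 2:
3473 ÷ 2 = 1736 remainder 1
1736 ÷ 2 = 868 remainder 0
868 ÷ 2 = 434 remainder 0
434 ÷ 2 = 217 remainder 0
217 ÷ 2 = 108 remainder 1
108 ÷ 2 = 54 remainder 0
54 ÷ 2 = 27 remainder 0
27 ÷ 2 = 13 remainder 1
13 ÷ 2 = 6 remainder 1
6 ÷ 2 = 3 remainder 0
3 ÷ 2 = 1 remainder 1
1 ÷ 2 = 0 remainder 1
Reading remainders bottom to top: 110110010001



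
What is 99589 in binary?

Using repeated division by 2:
99589 ÷ 2 = 49794 remainder 1
49794 ÷ 2 = 24897 remainder 0
24897 ÷ 2 = 12448 remainder 1
12448 ÷ 2 = 6224 remainder 0
6224 ÷ 2 = 3112 remainder 0
3112 ÷ 2 = 1556 remainder 0
1556 ÷ 2 = 778 remainder 0
778 ÷ 2 = 389 remainder 0
389 ÷ 2 = 194 remainder 1
194 ÷ 2 = 97 remainder 0
97 ÷ 2 = 48 remainder 1
48 ÷ 2 = 24 remainder 0
24 ÷ 2 = 12 remainder 0
12 ÷ 2 = 6 remainder 0
6 ÷ 2 = 3 remainder 0
3 ÷ 2 = 1 remainder 1
1 ÷ 2 = 0 remainder 1
Reading remainders bottom to top: 11000010100000101



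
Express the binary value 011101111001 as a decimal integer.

Sum of powers of 2 for each 1-bit:
2^0 + 2^3 + 2^4 + 2^5 + 2^6 + 2^8 + 2^9 + 2^10
= 1 + 8 + 16 + 32 + 64 + 256 + 512 + 1024
= 1913



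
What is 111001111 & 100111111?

AND: 1 only when both bits are 1
  111001111
& 100111111
-----------
  100001111
Decimal: 463 & 319 = 271



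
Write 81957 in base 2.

Using repeated division by 2:
81957 ÷ 2 = 40978 remainder 1
40978 ÷ 2 = 20489 remainder 0
20489 ÷ 2 = 10244 remainder 1
10244 ÷ 2 = 5122 remainder 0
5122 ÷ 2 = 2561 remainder 0
2561 ÷ 2 = 1280 remainder 1
1280 ÷ 2 = 640 remainder 0
640 ÷ 2 = 320 remainder 0
320 ÷ 2 = 160 remainder 0
160 ÷ 2 = 80 remainder 0
80 ÷ 2 = 40 remainder 0
40 ÷ 2 = 20 remainder 0
20 ÷ 2 = 10 remainder 0
10 ÷ 2 = 5 remainder 0
5 ÷ 2 = 2 remainder 1
2 ÷ 2 = 1 remainder 0
1 ÷ 2 = 0 remainder 1
Reading remainders bottom to top: 10100000000100101



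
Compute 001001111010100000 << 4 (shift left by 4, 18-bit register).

Original: 001001111010100000 (decimal 40608)
Shift left by 4 positions
Append 4 zeros on the right and drop the 4 high bits that overflow the 18-bit width
Result: 011110101000000000 (decimal 125440)
Equivalent: 40608 << 4 = 40608 × 2^4 = 649728, truncated to 18 bits = 125440



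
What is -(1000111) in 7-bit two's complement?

Original (sign bit 1, negative): 1000111
Step 1 - Invert all bits: 0111000
Step 2 - Add 1: 0111001
Verification: 1000111 + 0111001 = 10000000; discarding the end carry (carry out of the top bit) leaves the 7-bit value 0000000, as required for x + (-x)



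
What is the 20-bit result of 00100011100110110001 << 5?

Original: 00100011100110110001 (decimal 145841)
Shift left by 5 positions
Append 5 zeros on the right and drop the 5 high bits that overflow the 20-bit width
Result: 01110011011000100000 (decimal 472608)
Equivalent: 145841 << 5 = 145841 × 2^5 = 4666912, truncated to 20 bits = 472608



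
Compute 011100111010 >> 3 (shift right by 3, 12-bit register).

Original: 011100111010 (decimal 1850)
Shift right by 3 positions
Drop the 3 low bits; fill with zeros on the left
Result: 000011100111 (decimal 231)
Equivalent: 1850 >> 3 = 1850 ÷ 2^3 = 231



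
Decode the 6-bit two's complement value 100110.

Binary: 100110
Sign bit: 1 (negative)
Invert: 011001
Add 1:  011010
Magnitude: 011010 = 16 + 8 + 2 = 26
Value: -26



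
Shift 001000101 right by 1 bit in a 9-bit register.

Original: 001000101 (decimal 69)
Shift right by 1 position
Drop the 1 low bit; fill with zero on the left
Result: 000100010 (decimal 34)
Equivalent: 69 >> 1 = 69 ÷ 2^1 = 34



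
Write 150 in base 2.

Using repeated division by 2:
150 ÷ 2 = 75 remainder 0
75 ÷ 2 = 37 remainder 1
37 ÷ 2 = 18 remainder 1
18 ÷ 2 = 9 remainder 0
9 ÷ 2 = 4 remainder 1
4 ÷ 2 = 2 remainder 0
2 ÷ 2 = 1 remainder 0
1 ÷ 2 = 0 remainder 1
Reading remainders bottom to top: 10010110



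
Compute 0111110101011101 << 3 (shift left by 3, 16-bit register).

Original: 0111110101011101 (decimal 32093)
Shift left by 3 positions
Append 3 zeros on the right and drop the 3 high bits that overflow the 16-bit width
Result: 1110101011101000 (decimal 60136)
Equivalent: 32093 << 3 = 32093 × 2^3 = 256744, truncated to 16 bits = 60136



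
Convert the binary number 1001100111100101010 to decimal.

Sum of powers of 2 for each 1-bit:
2^1 + 2^3 + 2^5 + 2^8 + 2^9 + 2^10 + 2^11 + 2^14 + 2^15 + 2^18
= 2 + 8 + 32 + 256 + 512 + 1024 + 2048 + 16384 + 32768 + 262144
= 315178



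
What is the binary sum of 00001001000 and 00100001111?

Add column by column from the right: bit + bit + carry-in; write the sum mod 2, carry 1 when the sum is 2 or 3.
carry:  00000010000
        00001001000
+       00100001111
-------------------
       000101010111
(the carry out of the leftmost column, 0, becomes the leading bit)
Decimal check:
  00001001000 = 64 + 8 = 72
  00100001111 = 256 + 8 + 4 + 2 + 1 = 271
  72 + 271 = 343, and 000101010111 = 256 + 64 + 16 + 4 + 2 + 1 = 343 ✓



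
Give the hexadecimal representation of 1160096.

Using repeated division by 16 (digits 10–15 are A–F):
1160096 ÷ 16 = 72506 remainder 0
72506 ÷ 16 = 4531 remainder 10 (A)
4531 ÷ 16 = 283 remainder 3
283 ÷ 16 = 17 remainder 11 (B)
17 ÷ 16 = 1 remainder 1
1 ÷ 16 = 0 remainder 1
Reading remainders bottom to top: 11B3A0



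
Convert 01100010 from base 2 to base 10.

Sum of powers of 2 for each 1-bit:
2^1 + 2^5 + 2^6
= 2 + 32 + 64
= 98



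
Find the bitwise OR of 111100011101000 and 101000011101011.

OR: 1 when either bit is 1
  111100011101000
| 101000011101011
-----------------
  111100011101011
Decimal: 30952 | 20715 = 30955



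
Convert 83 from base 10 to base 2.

Using repeated division by 2:
83 ÷ 2 = 41 remainder 1
41 ÷ 2 = 20 remainder 1
20 ÷ 2 = 10 remainder 0
10 ÷ 2 = 5 remainder 0
5 ÷ 2 = 2 remainder 1
2 ÷ 2 = 1 remainder 0
1 ÷ 2 = 0 remainder 1
Reading remainders bottom to top: 1010011



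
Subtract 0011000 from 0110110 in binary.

Method 1 - Direct subtraction (column by column from the right: bit − bit − borrow-in; if negative, add 2 and borrow 1 from the next column):
borrow: 0110000
        0110110
-       0011000
---------------
        0011110

Method 2 - Add two's complement:
Two's complement of 0011000: invert → 1100111, add 1 → 1101000
  0110110
+ 1101000
---------
 10011110  (end carry out of the top bit = 1)
Discarding the end carry: 0011110
Decimal check:
  0110110 = 32 + 16 + 4 + 2 = 54
  0011000 = 16 + 8 = 24
  54 - 24 = 30, and 0011110 = 16 + 8 + 4 + 2 = 30 ✓



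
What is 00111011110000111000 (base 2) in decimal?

Sum of powers of 2 for each 1-bit:
2^3 + 2^4 + 2^5 + 2^10 + 2^11 + 2^12 + 2^13 + 2^15 + 2^16 + 2^17
= 8 + 16 + 32 + 1024 + 2048 + 4096 + 8192 + 32768 + 65536 + 131072
= 244792



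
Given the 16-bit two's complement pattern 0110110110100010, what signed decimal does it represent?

Binary: 0110110110100010
Sign bit: 0 (non-negative)
Read directly as an unsigned value:
0110110110100010 = 16384 + 8192 + 2048 + 1024 + 256 + 128 + 32 + 2 = 28066
Value: 28066



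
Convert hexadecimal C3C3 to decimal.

Expand by place value (powers of 16):
Digit values: C = 12
C3C3 = 12 × 16^3 + 3 × 16^2 + 12 × 16^1 + 3 × 16^0
= 12 × 4096 + 3 × 256 + 12 × 16 + 3 × 1
= 49152 + 768 + 192 + 3
= 50115



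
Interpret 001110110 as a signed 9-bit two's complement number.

Binary: 001110110
Sign bit: 0 (non-negative)
Read directly as an unsigned value:
001110110 = 64 + 32 + 16 + 4 + 2 = 118
Value: 118



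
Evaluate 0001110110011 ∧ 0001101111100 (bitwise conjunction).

AND: 1 only when both bits are 1
  0001110110011
& 0001101111100
---------------
  0001100110000
Decimal: 947 & 892 = 816



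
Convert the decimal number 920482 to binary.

Using repeated division by 2:
920482 ÷ 2 = 460241 remainder 0
460241 ÷ 2 = 230120 remainder 1
230120 ÷ 2 = 115060 remainder 0
115060 ÷ 2 = 57530 remainder 0
57530 ÷ 2 = 28765 remainder 0
28765 ÷ 2 = 14382 remainder 1
14382 ÷ 2 = 7191 remainder 0
7191 ÷ 2 = 3595 remainder 1
3595 ÷ 2 = 1797 remainder 1
1797 ÷ 2 = 898 remainder 1
898 ÷ 2 = 449 remainder 0
449 ÷ 2 = 224 remainder 1
224 ÷ 2 = 112 remainder 0
112 ÷ 2 = 56 remainder 0
56 ÷ 2 = 28 remainder 0
28 ÷ 2 = 14 remainder 0
14 ÷ 2 = 7 remainder 0
7 ÷ 2 = 3 remainder 1
3 ÷ 2 = 1 remainder 1
1 ÷ 2 = 0 remainder 1
Reading remainders bottom to top: 11100000101110100010



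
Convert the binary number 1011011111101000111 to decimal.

Sum of powers of 2 for each 1-bit:
2^0 + 2^1 + 2^2 + 2^6 + 2^8 + 2^9 + 2^10 + 2^11 + 2^12 + 2^13 + 2^15 + 2^16 + 2^18
= 1 + 2 + 4 + 64 + 256 + 512 + 1024 + 2048 + 4096 + 8192 + 32768 + 65536 + 262144
= 376647



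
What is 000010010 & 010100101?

AND: 1 only when both bits are 1
  000010010
& 010100101
-----------
  000000000
Decimal: 18 & 165 = 0



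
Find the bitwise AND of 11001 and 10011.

AND: 1 only when both bits are 1
  11001
& 10011
-------
  10001
Decimal: 25 & 19 = 17



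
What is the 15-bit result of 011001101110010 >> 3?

Original: 011001101110010 (decimal 13170)
Shift right by 3 positions
Drop the 3 low bits; fill with zeros on the left
Result: 000011001101110 (decimal 1646)
Equivalent: 13170 >> 3 = 13170 ÷ 2^3 = 1646



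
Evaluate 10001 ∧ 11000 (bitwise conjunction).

AND: 1 only when both bits are 1
  10001
& 11000
-------
  10000
Decimal: 17 & 24 = 16



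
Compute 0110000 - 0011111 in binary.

Method 1 - Direct subtraction (column by column from the right: bit − bit − borrow-in; if negative, add 2 and borrow 1 from the next column):
borrow: 0111110
        0110000
-       0011111
---------------
        0010001

Method 2 - Add two's complement:
Two's complement of 0011111: invert → 1100000, add 1 → 1100001
  0110000
+ 1100001
---------
 10010001  (end carry out of the top bit = 1)
Discarding the end carry: 0010001
Decimal check:
  0110000 = 32 + 16 = 48
  0011111 = 16 + 8 + 4 + 2 + 1 = 31
  48 - 31 = 17, and 0010001 = 16 + 1 = 17 ✓



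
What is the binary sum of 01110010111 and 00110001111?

Add column by column from the right: bit + bit + carry-in; write the sum mod 2, carry 1 when the sum is 2 or 3.
carry:  11100111110
        01110010111
+       00110001111
-------------------
       010100100110
(the carry out of the leftmost column, 0, becomes the leading bit)
Decimal check:
  01110010111 = 512 + 256 + 128 + 16 + 4 + 2 + 1 = 919
  00110001111 = 256 + 128 + 8 + 4 + 2 + 1 = 399
  919 + 399 = 1318, and 010100100110 = 1024 + 256 + 32 + 4 + 2 = 1318 ✓



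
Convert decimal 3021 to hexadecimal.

Using repeated division by 16 (digits 10–15 are A–F):
3021 ÷ 16 = 188 remainder 13 (D)
188 ÷ 16 = 11 remainder 12 (C)
11 ÷ 16 = 0 remainder 11 (B)
Reading remainders bottom to top: BCD



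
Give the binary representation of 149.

Using repeated division by 2:
149 ÷ 2 = 74 remainder 1
74 ÷ 2 = 37 remainder 0
37 ÷ 2 = 18 remainder 1
18 ÷ 2 = 9 remainder 0
9 ÷ 2 = 4 remainder 1
4 ÷ 2 = 2 remainder 0
2 ÷ 2 = 1 remainder 0
1 ÷ 2 = 0 remainder 1
Reading remainders bottom to top: 10010101



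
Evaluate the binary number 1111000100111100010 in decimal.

Sum of powers of 2 for each 1-bit:
2^1 + 2^5 + 2^6 + 2^7 + 2^8 + 2^11 + 2^15 + 2^16 + 2^17 + 2^18
= 2 + 32 + 64 + 128 + 256 + 2048 + 32768 + 65536 + 131072 + 262144
= 494050



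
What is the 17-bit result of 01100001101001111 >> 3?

Original: 01100001101001111 (decimal 49999)
Shift right by 3 positions
Drop the 3 low bits; fill with zeros on the left
Result: 00001100001101001 (decimal 6249)
Equivalent: 49999 >> 3 = 49999 ÷ 2^3 = 6249



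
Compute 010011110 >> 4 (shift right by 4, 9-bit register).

Original: 010011110 (decimal 158)
Shift right by 4 positions
Drop the 4 low bits; fill with zeros on the left
Result: 000001001 (decimal 9)
Equivalent: 158 >> 4 = 158 ÷ 2^4 = 9



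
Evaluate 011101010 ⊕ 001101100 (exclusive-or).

XOR: 1 when bits differ
  011101010
^ 001101100
-----------
  010000110
Decimal: 234 ^ 108 = 134



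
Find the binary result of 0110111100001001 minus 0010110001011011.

Method 1 - Direct subtraction (column by column from the right: bit − bit − borrow-in; if negative, add 2 and borrow 1 from the next column):
borrow: 0000000111111100
        0110111100001001
-       0010110001011011
------------------------
        0100001010101110

Method 2 - Add two's complement:
Two's complement of 0010110001011011: invert → 1101001110100100, add 1 → 1101001110100101
  0110111100001001
+ 1101001110100101
------------------
 10100001010101110  (end carry out of the top bit = 1)
Discarding the end carry: 0100001010101110
Decimal check:
  0110111100001001 = 16384 + 8192 + 2048 + 1024 + 512 + 256 + 8 + 1 = 28425
  0010110001011011 = 8192 + 2048 + 1024 + 64 + 16 + 8 + 2 + 1 = 11355
  28425 - 11355 = 17070, and 0100001010101110 = 16384 + 512 + 128 + 32 + 8 + 4 + 2 = 17070 ✓



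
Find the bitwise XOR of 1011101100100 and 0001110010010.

XOR: 1 when bits differ
  1011101100100
^ 0001110010010
---------------
  1010011110110
Decimal: 5988 ^ 914 = 5366



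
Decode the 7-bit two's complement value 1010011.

Binary: 1010011
Sign bit: 1 (negative)
Invert: 0101100
Add 1:  0101101
Magnitude: 0101101 = 32 + 8 + 4 + 1 = 45
Value: -45



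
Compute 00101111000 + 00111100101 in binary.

Add column by column from the right: bit + bit + carry-in; write the sum mod 2, carry 1 when the sum is 2 or 3.
carry:  01111000000
        00101111000
+       00111100101
-------------------
       001101011101
(the carry out of the leftmost column, 0, becomes the leading bit)
Decimal check:
  00101111000 = 256 + 64 + 32 + 16 + 8 = 376
  00111100101 = 256 + 128 + 64 + 32 + 4 + 1 = 485
  376 + 485 = 861, and 001101011101 = 512 + 256 + 64 + 16 + 8 + 4 + 1 = 861 ✓



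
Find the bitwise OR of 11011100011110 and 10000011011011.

OR: 1 when either bit is 1
  11011100011110
| 10000011011011
----------------
  11011111011111
Decimal: 14110 | 8411 = 14303



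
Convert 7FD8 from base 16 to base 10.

Expand by place value (powers of 16):
Digit values: F = 15, D = 13
7FD8 = 7 × 16^3 + 15 × 16^2 + 13 × 16^1 + 8 × 16^0
= 7 × 4096 + 15 × 256 + 13 × 16 + 8 × 1
= 28672 + 3840 + 208 + 8
= 32728



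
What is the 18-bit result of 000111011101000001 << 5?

Original: 000111011101000001 (decimal 30529)
Shift left by 5 positions
Append 5 zeros on the right and drop the 5 high bits that overflow the 18-bit width
Result: 101110100000100000 (decimal 190496)
Equivalent: 30529 << 5 = 30529 × 2^5 = 976928, truncated to 18 bits = 190496



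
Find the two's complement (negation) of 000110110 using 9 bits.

Original: 000110110
Step 1 - Invert all bits: 111001001
Step 2 - Add 1: 111001010
Verification: 000110110 + 111001010 = 1000000000; discarding the end carry (carry out of the top bit) leaves the 9-bit value 000000000, as required for x + (-x)



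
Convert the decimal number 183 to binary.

Using repeated division by 2:
183 ÷ 2 = 91 remainder 1
91 ÷ 2 = 45 remainder 1
45 ÷ 2 = 22 remainder 1
22 ÷ 2 = 11 remainder 0
11 ÷ 2 = 5 remainder 1
5 ÷ 2 = 2 remainder 1
2 ÷ 2 = 1 remainder 0
1 ÷ 2 = 0 remainder 1
Reading remainders bottom to top: 10110111



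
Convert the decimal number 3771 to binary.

Using repeated division by 2:
3771 ÷ 2 = 1885 remainder 1
1885 ÷ 2 = 942 remainder 1
942 ÷ 2 = 471 remainder 0
471 ÷ 2 = 235 remainder 1
235 ÷ 2 = 117 remainder 1
117 ÷ 2 = 58 remainder 1
58 ÷ 2 = 29 remainder 0
29 ÷ 2 = 14 remainder 1
14 ÷ 2 = 7 remainder 0
7 ÷ 2 = 3 remainder 1
3 ÷ 2 = 1 remainder 1
1 ÷ 2 = 0 remainder 1
Reading remainders bottom to top: 111010111011



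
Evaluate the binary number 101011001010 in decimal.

Sum of powers of 2 for each 1-bit:
2^1 + 2^3 + 2^6 + 2^7 + 2^9 + 2^11
= 2 + 8 + 64 + 128 + 512 + 2048
= 2762



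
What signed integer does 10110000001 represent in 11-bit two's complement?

Binary: 10110000001
Sign bit: 1 (negative)
Invert: 01001111110
Add 1:  01001111111
Magnitude: 01001111111 = 512 + 64 + 32 + 16 + 8 + 4 + 2 + 1 = 639
Value: -639



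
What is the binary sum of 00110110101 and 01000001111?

Add column by column from the right: bit + bit + carry-in; write the sum mod 2, carry 1 when the sum is 2 or 3.
carry:  00001111110
        00110110101
+       01000001111
-------------------
       001111000100
(the carry out of the leftmost column, 0, becomes the leading bit)
Decimal check:
  00110110101 = 256 + 128 + 32 + 16 + 4 + 1 = 437
  01000001111 = 512 + 8 + 4 + 2 + 1 = 527
  437 + 527 = 964, and 001111000100 = 512 + 256 + 128 + 64 + 4 = 964 ✓



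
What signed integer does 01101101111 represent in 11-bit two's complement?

Binary: 01101101111
Sign bit: 0 (non-negative)
Read directly as an unsigned value:
01101101111 = 512 + 256 + 64 + 32 + 8 + 4 + 2 + 1 = 879
Value: 879



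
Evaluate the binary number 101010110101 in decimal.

Sum of powers of 2 for each 1-bit:
2^0 + 2^2 + 2^4 + 2^5 + 2^7 + 2^9 + 2^11
= 1 + 4 + 16 + 32 + 128 + 512 + 2048
= 2741



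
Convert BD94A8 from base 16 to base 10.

Expand by place value (powers of 16):
Digit values: B = 11, D = 13, A = 10
BD94A8 = 11 × 16^5 + 13 × 16^4 + 9 × 16^3 + 4 × 16^2 + 10 × 16^1 + 8 × 16^0
= 11 × 1048576 + 13 × 65536 + 9 × 4096 + 4 × 256 + 10 × 16 + 8 × 1
= 11534336 + 851968 + 36864 + 1024 + 160 + 8
= 12424360



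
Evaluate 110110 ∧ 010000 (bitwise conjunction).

AND: 1 only when both bits are 1
  110110
& 010000
--------
  010000
Decimal: 54 & 16 = 16



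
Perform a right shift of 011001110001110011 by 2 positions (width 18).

Original: 011001110001110011 (decimal 105587)
Shift right by 2 positions
Drop the 2 low bits; fill with zeros on the left
Result: 000110011100011100 (decimal 26396)
Equivalent: 105587 >> 2 = 105587 ÷ 2^2 = 26396



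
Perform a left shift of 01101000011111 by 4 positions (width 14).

Original: 01101000011111 (decimal 6687)
Shift left by 4 positions
Append 4 zeros on the right and drop the 4 high bits that overflow the 14-bit width
Result: 10000111110000 (decimal 8688)
Equivalent: 6687 << 4 = 6687 × 2^4 = 106992, truncated to 14 bits = 8688



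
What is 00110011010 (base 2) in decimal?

Sum of powers of 2 for each 1-bit:
2^1 + 2^3 + 2^4 + 2^7 + 2^8
= 2 + 8 + 16 + 128 + 256
= 410



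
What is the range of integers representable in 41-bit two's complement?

For 41-bit two's complement:
Minimum: -2^40 = -1099511627776
Maximum: 2^40 - 1 = 1099511627775



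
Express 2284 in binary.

Using repeated division by 2:
2284 ÷ 2 = 1142 remainder 0
1142 ÷ 2 = 571 remainder 0
571 ÷ 2 = 285 remainder 1
285 ÷ 2 = 142 remainder 1
142 ÷ 2 = 71 remainder 0
71 ÷ 2 = 35 remainder 1
35 ÷ 2 = 17 remainder 1
17 ÷ 2 = 8 remainder 1
8 ÷ 2 = 4 remainder 0
4 ÷ 2 = 2 remainder 0
2 ÷ 2 = 1 remainder 0
1 ÷ 2 = 0 remainder 1
Reading remainders bottom to top: 100011101100



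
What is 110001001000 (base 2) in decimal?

Sum of powers of 2 for each 1-bit:
2^3 + 2^6 + 2^10 + 2^11
= 8 + 64 + 1024 + 2048
= 3144



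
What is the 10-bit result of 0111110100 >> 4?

Original: 0111110100 (decimal 500)
Shift right by 4 positions
Drop the 4 low bits; fill with zeros on the left
Result: 0000011111 (decimal 31)
Equivalent: 500 >> 4 = 500 ÷ 2^4 = 31



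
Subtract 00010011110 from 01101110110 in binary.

Method 1 - Direct subtraction (column by column from the right: bit − bit − borrow-in; if negative, add 2 and borrow 1 from the next column):
borrow: 00100110000
        01101110110
-       00010011110
-------------------
        01011011000

Method 2 - Add two's complement:
Two's complement of 00010011110: invert → 11101100001, add 1 → 11101100010
  01101110110
+ 11101100010
-------------
 101011011000  (end carry out of the top bit = 1)
Discarding the end carry: 01011011000
Decimal check:
  01101110110 = 512 + 256 + 64 + 32 + 16 + 4 + 2 = 886
  00010011110 = 128 + 16 + 8 + 4 + 2 = 158
  886 - 158 = 728, and 01011011000 = 512 + 128 + 64 + 16 + 8 = 728 ✓



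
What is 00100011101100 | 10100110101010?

OR: 1 when either bit is 1
  00100011101100
| 10100110101010
----------------
  10100111101110
Decimal: 2284 | 10666 = 10734



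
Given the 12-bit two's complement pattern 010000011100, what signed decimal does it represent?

Binary: 010000011100
Sign bit: 0 (non-negative)
Read directly as an unsigned value:
010000011100 = 1024 + 16 + 8 + 4 = 1052
Value: 1052



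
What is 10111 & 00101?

AND: 1 only when both bits are 1
  10111
& 00101
-------
  00101
Decimal: 23 & 5 = 5



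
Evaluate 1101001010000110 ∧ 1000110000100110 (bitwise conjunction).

AND: 1 only when both bits are 1
  1101001010000110
& 1000110000100110
------------------
  1000000000000110
Decimal: 53894 & 35878 = 32774



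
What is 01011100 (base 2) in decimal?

Sum of powers of 2 for each 1-bit:
2^2 + 2^3 + 2^4 + 2^6
= 4 + 8 + 16 + 64
= 92



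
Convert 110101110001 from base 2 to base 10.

Sum of powers of 2 for each 1-bit:
2^0 + 2^4 + 2^5 + 2^6 + 2^8 + 2^10 + 2^11
= 1 + 16 + 32 + 64 + 256 + 1024 + 2048
= 3441



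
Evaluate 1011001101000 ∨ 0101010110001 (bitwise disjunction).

OR: 1 when either bit is 1
  1011001101000
| 0101010110001
---------------
  1111011111001
Decimal: 5736 | 2737 = 7929



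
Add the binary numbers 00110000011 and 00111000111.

Add column by column from the right: bit + bit + carry-in; write the sum mod 2, carry 1 when the sum is 2 or 3.
carry:  01100001110
        00110000011
+       00111000111
-------------------
       001101001010
(the carry out of the leftmost column, 0, becomes the leading bit)
Decimal check:
  00110000011 = 256 + 128 + 2 + 1 = 387
  00111000111 = 256 + 128 + 64 + 4 + 2 + 1 = 455
  387 + 455 = 842, and 001101001010 = 512 + 256 + 64 + 8 + 2 = 842 ✓



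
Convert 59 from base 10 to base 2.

Using repeated division by 2:
59 ÷ 2 = 29 remainder 1
29 ÷ 2 = 14 remainder 1
14 ÷ 2 = 7 remainder 0
7 ÷ 2 = 3 remainder 1
3 ÷ 2 = 1 remainder 1
1 ÷ 2 = 0 remainder 1
Reading remainders bottom to top: 111011



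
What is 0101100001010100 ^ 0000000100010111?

XOR: 1 when bits differ
  0101100001010100
^ 0000000100010111
------------------
  0101100101000011
Decimal: 22612 ^ 279 = 22851



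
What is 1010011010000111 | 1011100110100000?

OR: 1 when either bit is 1
  1010011010000111
| 1011100110100000
------------------
  1011111110100111
Decimal: 42631 | 47520 = 49063



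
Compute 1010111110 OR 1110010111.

OR: 1 when either bit is 1
  1010111110
| 1110010111
------------
  1110111111
Decimal: 702 | 919 = 959



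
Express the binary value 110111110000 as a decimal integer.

Sum of powers of 2 for each 1-bit:
2^4 + 2^5 + 2^6 + 2^7 + 2^8 + 2^10 + 2^11
= 16 + 32 + 64 + 128 + 256 + 1024 + 2048
= 3568



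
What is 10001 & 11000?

AND: 1 only when both bits are 1
  10001
& 11000
-------
  10000
Decimal: 17 & 24 = 16



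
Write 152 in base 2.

Using repeated division by 2:
152 ÷ 2 = 76 remainder 0
76 ÷ 2 = 38 remainder 0
38 ÷ 2 = 19 remainder 0
19 ÷ 2 = 9 remainder 1
9 ÷ 2 = 4 remainder 1
4 ÷ 2 = 2 remainder 0
2 ÷ 2 = 1 remainder 0
1 ÷ 2 = 0 remainder 1
Reading remainders bottom to top: 10011000



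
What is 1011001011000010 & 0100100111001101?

AND: 1 only when both bits are 1
  1011001011000010
& 0100100111001101
------------------
  0000000011000000
Decimal: 45762 & 18893 = 192



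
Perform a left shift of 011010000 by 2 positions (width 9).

Original: 011010000 (decimal 208)
Shift left by 2 positions
Append 2 zeros on the right and drop the 2 high bits that overflow the 9-bit width
Result: 101000000 (decimal 320)
Equivalent: 208 << 2 = 208 × 2^2 = 832, truncated to 9 bits = 320



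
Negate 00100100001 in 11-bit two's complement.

Original: 00100100001
Step 1 - Invert all bits: 11011011110
Step 2 - Add 1: 11011011111
Verification: 00100100001 + 11011011111 = 100000000000; discarding the end carry (carry out of the top bit) leaves the 11-bit value 00000000000, as required for x + (-x)



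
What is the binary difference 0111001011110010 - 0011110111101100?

Method 1 - Direct subtraction (column by column from the right: bit − bit − borrow-in; if negative, add 2 and borrow 1 from the next column):
borrow: 0111101000011000
        0111001011110010
-       0011110111101100
------------------------
        0011010100000110

Method 2 - Add two's complement:
Two's complement of 0011110111101100: invert → 1100001000010011, add 1 → 1100001000010100
  0111001011110010
+ 1100001000010100
------------------
 10011010100000110  (end carry out of the top bit = 1)
Discarding the end carry: 0011010100000110
Decimal check:
  0111001011110010 = 16384 + 8192 + 4096 + 512 + 128 + 64 + 32 + 16 + 2 = 29426
  0011110111101100 = 8192 + 4096 + 2048 + 1024 + 256 + 128 + 64 + 32 + 8 + 4 = 15852
  29426 - 15852 = 13574, and 0011010100000110 = 8192 + 4096 + 1024 + 256 + 4 + 2 = 13574 ✓



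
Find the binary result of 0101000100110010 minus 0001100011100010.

Method 1 - Direct subtraction (column by column from the right: bit − bit − borrow-in; if negative, add 2 and borrow 1 from the next column):
borrow: 0111000110000000
        0101000100110010
-       0001100011100010
------------------------
        0011100001010000

Method 2 - Add two's complement:
Two's complement of 0001100011100010: invert → 1110011100011101, add 1 → 1110011100011110
  0101000100110010
+ 1110011100011110
------------------
 10011100001010000  (end carry out of the top bit = 1)
Discarding the end carry: 0011100001010000
Decimal check:
  0101000100110010 = 16384 + 4096 + 256 + 32 + 16 + 2 = 20786
  0001100011100010 = 4096 + 2048 + 128 + 64 + 32 + 2 = 6370
  20786 - 6370 = 14416, and 0011100001010000 = 8192 + 4096 + 2048 + 64 + 16 = 14416 ✓



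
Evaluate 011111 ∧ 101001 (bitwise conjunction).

AND: 1 only when both bits are 1
  011111
& 101001
--------
  001001
Decimal: 31 & 41 = 9



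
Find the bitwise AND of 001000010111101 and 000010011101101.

AND: 1 only when both bits are 1
  001000010111101
& 000010011101101
-----------------
  000000010101101
Decimal: 4285 & 1261 = 173



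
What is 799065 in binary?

Using repeated division by 2:
799065 ÷ 2 = 399532 remainder 1
399532 ÷ 2 = 199766 remainder 0
199766 ÷ 2 = 99883 remainder 0
99883 ÷ 2 = 49941 remainder 1
49941 ÷ 2 = 24970 remainder 1
24970 ÷ 2 = 12485 remainder 0
12485 ÷ 2 = 6242 remainder 1
6242 ÷ 2 = 3121 remainder 0
3121 ÷ 2 = 1560 remainder 1
1560 ÷ 2 = 780 remainder 0
780 ÷ 2 = 390 remainder 0
390 ÷ 2 = 195 remainder 0
195 ÷ 2 = 97 remainder 1
97 ÷ 2 = 48 remainder 1
48 ÷ 2 = 24 remainder 0
24 ÷ 2 = 12 remainder 0
12 ÷ 2 = 6 remainder 0
6 ÷ 2 = 3 remainder 0
3 ÷ 2 = 1 remainder 1
1 ÷ 2 = 0 remainder 1
Reading remainders bottom to top: 11000011000101011001



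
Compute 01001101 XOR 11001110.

XOR: 1 when bits differ
  01001101
^ 11001110
----------
  10000011
Decimal: 77 ^ 206 = 131



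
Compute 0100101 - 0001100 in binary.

Method 1 - Direct subtraction (column by column from the right: bit − bit − borrow-in; if negative, add 2 and borrow 1 from the next column):
borrow: 0110000
        0100101
-       0001100
---------------
        0011001

Method 2 - Add two's complement:
Two's complement of 0001100: invert → 1110011, add 1 → 1110100
  0100101
+ 1110100
---------
 10011001  (end carry out of the top bit = 1)
Discarding the end carry: 0011001
Decimal check:
  0100101 = 32 + 4 + 1 = 37
  0001100 = 8 + 4 = 12
  37 - 12 = 25, and 0011001 = 16 + 8 + 1 = 25 ✓



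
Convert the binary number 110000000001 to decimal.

Sum of powers of 2 for each 1-bit:
2^0 + 2^10 + 2^11
= 1 + 1024 + 2048
= 3073



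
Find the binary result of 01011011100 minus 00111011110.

Method 1 - Direct subtraction (column by column from the right: bit − bit − borrow-in; if negative, add 2 and borrow 1 from the next column):
borrow: 01111111100
        01011011100
-       00111011110
-------------------
        00011111110

Method 2 - Add two's complement:
Two's complement of 00111011110: invert → 11000100001, add 1 → 11000100010
  01011011100
+ 11000100010
-------------
 100011111110  (end carry out of the top bit = 1)
Discarding the end carry: 00011111110
Decimal check:
  01011011100 = 512 + 128 + 64 + 16 + 8 + 4 = 732
  00111011110 = 256 + 128 + 64 + 16 + 8 + 4 + 2 = 478
  732 - 478 = 254, and 00011111110 = 128 + 64 + 32 + 16 + 8 + 4 + 2 = 254 ✓



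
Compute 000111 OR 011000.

OR: 1 when either bit is 1
  000111
| 011000
--------
  011111
Decimal: 7 | 24 = 31



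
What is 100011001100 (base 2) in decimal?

Sum of powers of 2 for each 1-bit:
2^2 + 2^3 + 2^6 + 2^7 + 2^11
= 4 + 8 + 64 + 128 + 2048
= 2252

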